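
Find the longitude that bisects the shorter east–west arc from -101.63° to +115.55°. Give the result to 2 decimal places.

Signed shortest Δλ from -101.63° to +115.55° is -142.82°.
Midpoint longitude = -101.63° + (-142.82°)/2 = -101.63° − 71.41° = -173.04°.
(The naïve average (-101.63 + +115.55)/2 = 6.96° is on the wrong side of the globe.)

-173.04°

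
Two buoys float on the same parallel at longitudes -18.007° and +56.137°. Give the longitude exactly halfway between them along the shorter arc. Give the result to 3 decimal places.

Signed shortest Δλ from -18.007° to +56.137° is +74.144°.
Midpoint longitude = -18.007° + (+74.144°)/2 = -18.007° + 37.072° = +19.065°.

+19.065°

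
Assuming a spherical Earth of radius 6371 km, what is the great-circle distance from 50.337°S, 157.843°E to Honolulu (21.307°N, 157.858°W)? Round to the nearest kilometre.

Δλ = -157.858 − 157.843 = -315.701°; wrapped into (−180°, 180°]: 44.299°.
Δφ = 21.307 − -50.337 = 71.644°.
a = sin²(Δφ/2) + cos φ₁ · cos φ₂ · sin²(Δλ/2) = 0.427067.
c = 2·atan2(√a, √(1−a)) = 1.42441 rad → d = 6371·c ≈ 9074.90 km.

9075 km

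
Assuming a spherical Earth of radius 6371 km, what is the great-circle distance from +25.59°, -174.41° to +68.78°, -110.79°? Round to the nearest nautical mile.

3410 nmi

Δλ = -110.79 − -174.41 = 63.62°.
Δφ = 68.78 − 25.59 = 43.19°.
a = sin²(Δφ/2) + cos φ₁ · cos φ₂ · sin²(Δλ/2) = 0.226155.
c = 2·atan2(√a, √(1−a)) = 0.99120 rad → d = 6371·c ≈ 6314.91 km ≈ 3409.78 nmi.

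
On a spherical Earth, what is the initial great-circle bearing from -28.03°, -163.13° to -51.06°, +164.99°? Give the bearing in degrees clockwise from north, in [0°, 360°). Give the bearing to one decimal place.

217.3°

Δλ = 164.99 − -163.13 = 328.12°; wrapped into (−180°, 180°]: -31.88°.
θ = atan2( sin Δλ · cos φ₂ , cos φ₁ · sin φ₂ − sin φ₁ · cos φ₂ · cos Δλ )
  = atan2(-0.33194, -0.43577) = -142.702° → normalised to [0°, 360°): 217.298°.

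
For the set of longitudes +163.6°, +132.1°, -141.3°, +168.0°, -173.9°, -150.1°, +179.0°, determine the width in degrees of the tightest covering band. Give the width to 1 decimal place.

Sort the longitudes: -173.9°, -150.1°, -141.3°, +132.1°, +163.6°, +168.0°, +179.0°.
Eastward gaps between consecutive values (wrapping around): 23.8°, 8.8°, 273.4°, 31.5°, 4.4°, 11.0°, 7.1°.
Largest gap = 273.4° ⇒ minimal covering band is its complement: 360° − 273.4° = 86.6°.
Band runs from +132.1° eastward to -141.3°, crossing the antimeridian.

86.6°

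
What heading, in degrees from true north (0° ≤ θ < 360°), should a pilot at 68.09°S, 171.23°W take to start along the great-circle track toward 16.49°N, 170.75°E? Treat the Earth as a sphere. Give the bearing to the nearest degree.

343°

Δλ = 170.75 − -171.23 = 341.98°; wrapped into (−180°, 180°]: -18.02°.
θ = atan2( sin Δλ · cos φ₂ , cos φ₁ · sin φ₂ − sin φ₁ · cos φ₂ · cos Δλ )
  = atan2(-0.29663, 0.95189) = -17.308° → normalised to [0°, 360°): 342.692°.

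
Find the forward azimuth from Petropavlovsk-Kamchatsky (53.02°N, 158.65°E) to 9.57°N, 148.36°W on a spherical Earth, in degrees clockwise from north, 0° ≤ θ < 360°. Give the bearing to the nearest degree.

Δλ = -148.36 − 158.65 = -307.01°; wrapped into (−180°, 180°]: 52.99°.
θ = atan2( sin Δλ · cos φ₂ , cos φ₁ · sin φ₂ − sin φ₁ · cos φ₂ · cos Δλ )
  = atan2(0.78742, -0.37417) = 115.416° → normalised to [0°, 360°): 115.416°.

115°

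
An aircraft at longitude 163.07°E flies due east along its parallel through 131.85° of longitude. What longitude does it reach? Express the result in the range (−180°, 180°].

65.08°W

Start at +163.07°; shift +131.85° → +294.92°.
+294.92° lies outside (−180°, 180°]; subtract 360° → -65.08°.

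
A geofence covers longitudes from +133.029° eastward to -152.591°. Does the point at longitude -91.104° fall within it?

No

Band width going east from +133.029° to -152.591°: ((-152.591 − 133.029) mod 360) = 74.380°.
Offset of -91.104° east of the west edge: ((-91.104 − 133.029) mod 360) = 135.867°.
135.867° > 74.380° ⇒ outside.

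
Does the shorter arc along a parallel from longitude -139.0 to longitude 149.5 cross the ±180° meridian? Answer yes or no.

Yes

Naïve |149.5 − -139.0| = 288.5° > 180°, so the shorter arc goes the other way round — across 180°.
Signed shortest Δλ = ((149.5 − -139.0 + 180) mod 360) − 180 = -71.5°.
Going west by 71.5° from -139.0° passes through 180° before reaching +149.5°.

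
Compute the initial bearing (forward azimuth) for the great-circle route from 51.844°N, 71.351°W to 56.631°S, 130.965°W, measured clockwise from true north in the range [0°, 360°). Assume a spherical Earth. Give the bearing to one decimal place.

Δλ = -130.965 − -71.351 = -59.614°.
θ = atan2( sin Δλ · cos φ₂ , cos φ₁ · sin φ₂ − sin φ₁ · cos φ₂ · cos Δλ )
  = atan2(-0.47448, -0.73473) = -147.146° → normalised to [0°, 360°): 212.854°.

212.9°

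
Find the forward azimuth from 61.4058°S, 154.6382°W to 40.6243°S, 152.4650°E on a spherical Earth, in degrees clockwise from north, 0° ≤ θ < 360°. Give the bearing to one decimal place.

Δλ = 152.4650 − -154.6382 = 307.1032°; wrapped into (−180°, 180°]: -52.8968°.
θ = atan2( sin Δλ · cos φ₂ , cos φ₁ · sin φ₂ − sin φ₁ · cos φ₂ · cos Δλ )
  = atan2(-0.60534, 0.09040) = -81.506° → normalised to [0°, 360°): 278.494°.

278.5°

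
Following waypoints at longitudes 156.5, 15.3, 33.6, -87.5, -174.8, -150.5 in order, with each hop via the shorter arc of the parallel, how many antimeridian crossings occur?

0

Leg 1: +156.5° → +15.3°, shortest Δλ = -141.2° (west) — does not cross 180°.
Leg 2: +15.3° → +33.6°, shortest Δλ = 18.3° (east) — does not cross 180°.
Leg 3: +33.6° → -87.5°, shortest Δλ = -121.1° (west) — does not cross 180°.
Leg 4: -87.5° → -174.8°, shortest Δλ = -87.3° (west) — does not cross 180°.
Leg 5: -174.8° → -150.5°, shortest Δλ = 24.3° (east) — does not cross 180°.
Total crossings: 0.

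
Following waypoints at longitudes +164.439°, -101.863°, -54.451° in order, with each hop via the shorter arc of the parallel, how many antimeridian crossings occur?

1

Leg 1: +164.439° → -101.863°, shortest Δλ = 93.698° (east) — crosses 180°.
Leg 2: -101.863° → -54.451°, shortest Δλ = 47.412° (east) — does not cross 180°.
Total crossings: 1.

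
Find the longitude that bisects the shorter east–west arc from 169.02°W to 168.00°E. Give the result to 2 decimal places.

Signed shortest Δλ from -169.02° to +168.00° is -22.98°.
Midpoint longitude = -169.02° + (-22.98°)/2 = -169.02° − 11.49° = -180.51°.
Normalise into (−180°, 180°]: +179.49°.
(The naïve average (-169.02 + +168.00)/2 = -0.51° is on the wrong side of the globe.)

179.49°E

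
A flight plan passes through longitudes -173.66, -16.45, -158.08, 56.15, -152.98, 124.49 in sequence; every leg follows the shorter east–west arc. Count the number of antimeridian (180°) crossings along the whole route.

Leg 1: -173.66° → -16.45°, shortest Δλ = 157.21° (east) — does not cross 180°.
Leg 2: -16.45° → -158.08°, shortest Δλ = -141.63° (west) — does not cross 180°.
Leg 3: -158.08° → +56.15°, shortest Δλ = -145.77° (west) — crosses 180°.
Leg 4: +56.15° → -152.98°, shortest Δλ = 150.87° (east) — crosses 180°.
Leg 5: -152.98° → +124.49°, shortest Δλ = -82.53° (west) — crosses 180°.
Total crossings: 3.

3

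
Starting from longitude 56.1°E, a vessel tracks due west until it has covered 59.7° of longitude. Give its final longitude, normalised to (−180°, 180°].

3.6°W

Start at +56.1°; shift −59.7° → -3.6°.
-3.6° already lies in (−180°, 180°].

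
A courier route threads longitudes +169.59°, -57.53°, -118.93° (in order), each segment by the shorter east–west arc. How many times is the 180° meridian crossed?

Leg 1: +169.59° → -57.53°, shortest Δλ = 132.88° (east) — crosses 180°.
Leg 2: -57.53° → -118.93°, shortest Δλ = -61.4° (west) — does not cross 180°.
Total crossings: 1.

1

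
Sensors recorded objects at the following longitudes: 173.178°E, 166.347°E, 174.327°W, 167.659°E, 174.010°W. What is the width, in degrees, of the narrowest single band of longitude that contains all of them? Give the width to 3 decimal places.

Sort the longitudes: -174.327°, -174.010°, +166.347°, +167.659°, +173.178°.
Eastward gaps between consecutive values (wrapping around): 0.317°, 340.357°, 1.312°, 5.519°, 12.495°.
Largest gap = 340.357° ⇒ minimal covering band is its complement: 360° − 340.357° = 19.643°.
Band runs from +166.347° eastward to -174.010°, crossing the antimeridian.

19.643°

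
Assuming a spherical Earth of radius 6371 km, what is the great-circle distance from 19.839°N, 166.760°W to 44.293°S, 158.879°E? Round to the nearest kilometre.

Δλ = 158.879 − -166.760 = 325.639°; wrapped into (−180°, 180°]: -34.361°.
Δφ = -44.293 − 19.839 = -64.132°.
a = sin²(Δφ/2) + cos φ₁ · cos φ₂ · sin²(Δλ/2) = 0.340596.
c = 2·atan2(√a, √(1−a)) = 1.24633 rad → d = 6371·c ≈ 7940.34 km.

7940 km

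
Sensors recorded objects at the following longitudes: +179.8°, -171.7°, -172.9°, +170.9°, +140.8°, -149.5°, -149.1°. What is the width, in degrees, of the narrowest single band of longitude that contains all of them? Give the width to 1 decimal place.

Sort the longitudes: -172.9°, -171.7°, -149.5°, -149.1°, +140.8°, +170.9°, +179.8°.
Eastward gaps between consecutive values (wrapping around): 1.2°, 22.2°, 0.4°, 289.9°, 30.1°, 8.9°, 7.3°.
Largest gap = 289.9° ⇒ minimal covering band is its complement: 360° − 289.9° = 70.1°.
Band runs from +140.8° eastward to -149.1°, crossing the antimeridian.

70.1°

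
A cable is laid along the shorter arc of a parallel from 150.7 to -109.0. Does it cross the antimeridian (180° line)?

Yes

Naïve |-109.0 − 150.7| = 259.7° > 180°, so the shorter arc goes the other way round — across 180°.
Signed shortest Δλ = ((-109.0 − 150.7 + 180) mod 360) − 180 = 100.3°.
Going east by 100.3° from +150.7° passes through 180° before reaching -109.0°.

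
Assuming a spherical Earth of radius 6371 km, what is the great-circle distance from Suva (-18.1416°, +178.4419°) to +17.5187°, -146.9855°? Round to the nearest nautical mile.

Δλ = -146.9855 − 178.4419 = -325.4274°; wrapped into (−180°, 180°]: 34.5726°.
Δφ = 17.5187 − -18.1416 = 35.6603°.
a = sin²(Δφ/2) + cos φ₁ · cos φ₂ · sin²(Δλ/2) = 0.173771.
c = 2·atan2(√a, √(1−a)) = 0.85997 rad → d = 6371·c ≈ 5478.89 km ≈ 2958.37 nmi.

2958 nmi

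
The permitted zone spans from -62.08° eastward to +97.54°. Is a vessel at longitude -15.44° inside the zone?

Yes

Band width going east from -62.08° to +97.54°: ((97.54 − -62.08) mod 360) = 159.62°.
Offset of -15.44° east of the west edge: ((-15.44 − -62.08) mod 360) = 46.64°.
46.64° ≤ 159.62° ⇒ inside.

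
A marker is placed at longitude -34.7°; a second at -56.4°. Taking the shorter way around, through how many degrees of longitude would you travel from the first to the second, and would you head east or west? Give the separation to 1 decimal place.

21.7° west

Raw difference: -56.4 − -34.7 = -21.7°.
Normalise into (−180°, 180°]: -21.7° stays -21.7°.
Negative ⇒ the second point lies to the west; separation 21.7°.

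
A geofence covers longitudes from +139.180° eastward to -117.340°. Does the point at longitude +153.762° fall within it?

Yes

Band width going east from +139.180° to -117.340°: ((-117.340 − 139.180) mod 360) = 103.480°.
Offset of +153.762° east of the west edge: ((153.762 − 139.180) mod 360) = 14.582°.
14.582° ≤ 103.480° ⇒ inside.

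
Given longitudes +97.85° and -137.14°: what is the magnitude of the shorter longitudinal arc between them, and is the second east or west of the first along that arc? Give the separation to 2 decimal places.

Raw difference: -137.14 − 97.85 = -234.99°.
Normalise into (−180°, 180°]: -234.99° + 360° = 125.01°.
Positive ⇒ the second point lies to the east; separation 125.01°.

125.01° east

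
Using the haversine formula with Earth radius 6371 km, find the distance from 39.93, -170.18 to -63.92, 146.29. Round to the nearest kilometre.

12164 km

Δλ = 146.29 − -170.18 = 316.47°; wrapped into (−180°, 180°]: -43.53°.
Δφ = -63.92 − 39.93 = -103.85°.
a = sin²(Δφ/2) + cos φ₁ · cos φ₂ · sin²(Δλ/2) = 0.666042.
c = 2·atan2(√a, √(1−a)) = 1.90931 rad → d = 6371·c ≈ 12164.20 km.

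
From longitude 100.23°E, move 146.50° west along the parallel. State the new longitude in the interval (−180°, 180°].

Start at +100.23°; shift −146.50° → -46.27°.
-46.27° already lies in (−180°, 180°].

46.27°W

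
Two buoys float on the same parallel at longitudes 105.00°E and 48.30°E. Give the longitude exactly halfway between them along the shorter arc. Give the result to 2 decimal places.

Signed shortest Δλ from +105.00° to +48.30° is -56.70°.
Midpoint longitude = +105.00° + (-56.70°)/2 = +105.00° − 28.35° = +76.65°.

76.65°E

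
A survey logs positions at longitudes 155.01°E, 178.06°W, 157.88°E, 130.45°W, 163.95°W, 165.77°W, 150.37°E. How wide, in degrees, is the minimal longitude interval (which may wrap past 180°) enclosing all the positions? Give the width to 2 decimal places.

79.18°

Sort the longitudes: -178.06°, -165.77°, -163.95°, -130.45°, +150.37°, +155.01°, +157.88°.
Eastward gaps between consecutive values (wrapping around): 12.29°, 1.82°, 33.50°, 280.82°, 4.64°, 2.87°, 24.06°.
Largest gap = 280.82° ⇒ minimal covering band is its complement: 360° − 280.82° = 79.18°.
Band runs from +150.37° eastward to -130.45°, crossing the antimeridian.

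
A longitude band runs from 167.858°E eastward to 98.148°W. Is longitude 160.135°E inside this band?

No

Band width going east from +167.858° to -98.148°: ((-98.148 − 167.858) mod 360) = 93.994°.
Offset of +160.135° east of the west edge: ((160.135 − 167.858) mod 360) = 352.277°.
352.277° > 93.994° ⇒ outside.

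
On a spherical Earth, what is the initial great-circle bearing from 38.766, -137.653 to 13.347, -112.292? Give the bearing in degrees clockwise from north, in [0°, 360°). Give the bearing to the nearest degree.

132°

Δλ = -112.292 − -137.653 = 25.361°.
θ = atan2( sin Δλ · cos φ₂ , cos φ₁ · sin φ₂ − sin φ₁ · cos φ₂ · cos Δλ )
  = atan2(0.41675, -0.37052) = 131.639° → normalised to [0°, 360°): 131.639°.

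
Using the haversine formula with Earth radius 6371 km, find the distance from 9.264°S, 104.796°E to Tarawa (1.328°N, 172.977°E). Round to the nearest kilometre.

7641 km

Δλ = 172.977 − 104.796 = 68.181°.
Δφ = 1.328 − -9.264 = 10.592°.
a = sin²(Δφ/2) + cos φ₁ · cos φ₂ · sin²(Δλ/2) = 0.318501.
c = 2·atan2(√a, √(1−a)) = 1.19931 rad → d = 6371·c ≈ 7640.82 km.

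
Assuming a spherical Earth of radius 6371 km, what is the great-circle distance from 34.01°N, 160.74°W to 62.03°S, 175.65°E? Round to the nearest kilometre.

10888 km

Δλ = 175.65 − -160.74 = 336.39°; wrapped into (−180°, 180°]: -23.61°.
Δφ = -62.03 − 34.01 = -96.04°.
a = sin²(Δφ/2) + cos φ₁ · cos φ₂ · sin²(Δλ/2) = 0.568883.
c = 2·atan2(√a, √(1−a)) = 1.70900 rad → d = 6371·c ≈ 10888.05 km.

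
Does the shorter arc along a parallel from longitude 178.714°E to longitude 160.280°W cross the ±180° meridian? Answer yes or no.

Naïve |-160.280 − 178.714| = 338.994° > 180°, so the shorter arc goes the other way round — across 180°.
Signed shortest Δλ = ((-160.280 − 178.714 + 180) mod 360) − 180 = 21.006°.
Going east by 21.006° from +178.714° passes through 180° before reaching -160.280°.

Yes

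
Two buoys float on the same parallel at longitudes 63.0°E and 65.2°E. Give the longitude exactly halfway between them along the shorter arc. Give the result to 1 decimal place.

64.1°E

Signed shortest Δλ from +63.0° to +65.2° is +2.2°.
Midpoint longitude = +63.0° + (+2.2°)/2 = +63.0° + 1.1° = +64.1°.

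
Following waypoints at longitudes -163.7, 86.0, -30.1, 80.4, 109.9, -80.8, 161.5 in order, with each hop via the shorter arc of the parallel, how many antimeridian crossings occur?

Leg 1: -163.7° → +86.0°, shortest Δλ = -110.3° (west) — crosses 180°.
Leg 2: +86.0° → -30.1°, shortest Δλ = -116.1° (west) — does not cross 180°.
Leg 3: -30.1° → +80.4°, shortest Δλ = 110.5° (east) — does not cross 180°.
Leg 4: +80.4° → +109.9°, shortest Δλ = 29.5° (east) — does not cross 180°.
Leg 5: +109.9° → -80.8°, shortest Δλ = 169.3° (east) — crosses 180°.
Leg 6: -80.8° → +161.5°, shortest Δλ = -117.7° (west) — crosses 180°.
Total crossings: 3.

3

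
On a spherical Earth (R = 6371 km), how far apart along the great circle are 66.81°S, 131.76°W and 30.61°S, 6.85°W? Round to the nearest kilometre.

8239 km

Δλ = -6.85 − -131.76 = 124.91°.
Δφ = -30.61 − -66.81 = 36.20°.
a = sin²(Δφ/2) + cos φ₁ · cos φ₂ · sin²(Δλ/2) = 0.362952.
c = 2·atan2(√a, √(1−a)) = 1.29315 rad → d = 6371·c ≈ 8238.63 km.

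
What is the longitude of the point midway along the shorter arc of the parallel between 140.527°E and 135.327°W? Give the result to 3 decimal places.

Signed shortest Δλ from +140.527° to -135.327° is +84.146°.
Midpoint longitude = +140.527° + (+84.146°)/2 = +140.527° + 42.073° = +182.600°.
Normalise into (−180°, 180°]: -177.400°.
(The naïve average (+140.527 + -135.327)/2 = 2.6° is on the wrong side of the globe.)

177.400°W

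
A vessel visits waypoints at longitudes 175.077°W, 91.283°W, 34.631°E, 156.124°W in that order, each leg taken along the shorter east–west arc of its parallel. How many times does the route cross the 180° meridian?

Leg 1: -175.077° → -91.283°, shortest Δλ = 83.794° (east) — does not cross 180°.
Leg 2: -91.283° → +34.631°, shortest Δλ = 125.914° (east) — does not cross 180°.
Leg 3: +34.631° → -156.124°, shortest Δλ = 169.245° (east) — crosses 180°.
Total crossings: 1.

1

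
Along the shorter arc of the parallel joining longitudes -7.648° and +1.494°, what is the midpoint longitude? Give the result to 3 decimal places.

Signed shortest Δλ from -7.648° to +1.494° is +9.142°.
Midpoint longitude = -7.648° + (+9.142°)/2 = -7.648° + 4.571° = -3.077°.

-3.077°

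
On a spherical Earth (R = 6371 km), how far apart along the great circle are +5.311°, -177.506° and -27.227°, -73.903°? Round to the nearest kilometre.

Δλ = -73.903 − -177.506 = 103.603°.
Δφ = -27.227 − 5.311 = -32.538°.
a = sin²(Δφ/2) + cos φ₁ · cos φ₂ · sin²(Δλ/2) = 0.625292.
c = 2·atan2(√a, √(1−a)) = 1.82408 rad → d = 6371·c ≈ 11621.22 km.

11621 km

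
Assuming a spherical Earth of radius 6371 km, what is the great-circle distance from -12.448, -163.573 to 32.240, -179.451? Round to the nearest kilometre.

5248 km

Δλ = -179.451 − -163.573 = -15.878°.
Δφ = 32.240 − -12.448 = 44.688°.
a = sin²(Δφ/2) + cos φ₁ · cos φ₂ · sin²(Δλ/2) = 0.160283.
c = 2·atan2(√a, √(1−a)) = 0.82380 rad → d = 6371·c ≈ 5248.46 km.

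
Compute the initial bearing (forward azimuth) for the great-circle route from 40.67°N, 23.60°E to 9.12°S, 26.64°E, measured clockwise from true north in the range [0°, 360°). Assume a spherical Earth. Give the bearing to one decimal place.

Δλ = 26.64 − 23.60 = 3.04°.
θ = atan2( sin Δλ · cos φ₂ , cos φ₁ · sin φ₂ − sin φ₁ · cos φ₂ · cos Δλ )
  = atan2(0.05236, -0.76278) = 176.073° → normalised to [0°, 360°): 176.073°.

176.1°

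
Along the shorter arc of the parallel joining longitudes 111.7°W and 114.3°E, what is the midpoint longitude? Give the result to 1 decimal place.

178.7°W

Signed shortest Δλ from -111.7° to +114.3° is -134.0°.
Midpoint longitude = -111.7° + (-134.0°)/2 = -111.7° − 67.0° = -178.7°.
(The naïve average (-111.7 + +114.3)/2 = 1.3° is on the wrong side of the globe.)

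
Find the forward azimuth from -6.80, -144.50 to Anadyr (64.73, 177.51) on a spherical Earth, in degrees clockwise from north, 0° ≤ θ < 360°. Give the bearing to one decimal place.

344.3°

Δλ = 177.51 − -144.50 = 322.01°; wrapped into (−180°, 180°]: -37.99°.
θ = atan2( sin Δλ · cos φ₂ , cos φ₁ · sin φ₂ − sin φ₁ · cos φ₂ · cos Δλ )
  = atan2(-0.26276, 0.93778) = -15.652° → normalised to [0°, 360°): 344.348°.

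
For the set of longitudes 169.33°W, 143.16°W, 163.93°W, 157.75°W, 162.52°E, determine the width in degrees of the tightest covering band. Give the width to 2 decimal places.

54.32°

Sort the longitudes: -169.33°, -163.93°, -157.75°, -143.16°, +162.52°.
Eastward gaps between consecutive values (wrapping around): 5.40°, 6.18°, 14.59°, 305.68°, 28.15°.
Largest gap = 305.68° ⇒ minimal covering band is its complement: 360° − 305.68° = 54.32°.
Band runs from +162.52° eastward to -143.16°, crossing the antimeridian.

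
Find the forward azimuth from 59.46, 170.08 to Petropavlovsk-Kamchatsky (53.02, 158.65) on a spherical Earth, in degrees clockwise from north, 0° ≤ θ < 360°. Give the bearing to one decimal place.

229.5°

Δλ = 158.65 − 170.08 = -11.43°.
θ = atan2( sin Δλ · cos φ₂ , cos φ₁ · sin φ₂ − sin φ₁ · cos φ₂ · cos Δλ )
  = atan2(-0.11921, -0.10189) = -130.521° → normalised to [0°, 360°): 229.479°.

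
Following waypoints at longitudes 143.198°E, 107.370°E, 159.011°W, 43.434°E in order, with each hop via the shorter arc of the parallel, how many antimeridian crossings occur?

Leg 1: +143.198° → +107.370°, shortest Δλ = -35.828° (west) — does not cross 180°.
Leg 2: +107.370° → -159.011°, shortest Δλ = 93.619° (east) — crosses 180°.
Leg 3: -159.011° → +43.434°, shortest Δλ = -157.555° (west) — crosses 180°.
Total crossings: 2.

2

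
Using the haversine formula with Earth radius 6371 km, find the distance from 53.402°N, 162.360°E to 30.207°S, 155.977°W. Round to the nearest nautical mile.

Δλ = -155.977 − 162.360 = -318.337°; wrapped into (−180°, 180°]: 41.663°.
Δφ = -30.207 − 53.402 = -83.609°.
a = sin²(Δφ/2) + cos φ₁ · cos φ₂ · sin²(Δλ/2) = 0.509504.
c = 2·atan2(√a, √(1−a)) = 1.58981 rad → d = 6371·c ≈ 10128.65 km ≈ 5469.04 nmi.

5469 nmi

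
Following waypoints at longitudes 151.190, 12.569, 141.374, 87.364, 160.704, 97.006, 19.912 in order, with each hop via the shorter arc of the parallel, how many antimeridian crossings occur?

0

Leg 1: +151.190° → +12.569°, shortest Δλ = -138.621° (west) — does not cross 180°.
Leg 2: +12.569° → +141.374°, shortest Δλ = 128.805° (east) — does not cross 180°.
Leg 3: +141.374° → +87.364°, shortest Δλ = -54.01° (west) — does not cross 180°.
Leg 4: +87.364° → +160.704°, shortest Δλ = 73.34° (east) — does not cross 180°.
Leg 5: +160.704° → +97.006°, shortest Δλ = -63.698° (west) — does not cross 180°.
Leg 6: +97.006° → +19.912°, shortest Δλ = -77.094° (west) — does not cross 180°.
Total crossings: 0.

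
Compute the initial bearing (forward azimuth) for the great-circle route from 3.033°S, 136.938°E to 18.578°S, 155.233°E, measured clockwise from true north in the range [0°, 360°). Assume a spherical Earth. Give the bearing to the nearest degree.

Δλ = 155.233 − 136.938 = 18.295°.
θ = atan2( sin Δλ · cos φ₂ , cos φ₁ · sin φ₂ − sin φ₁ · cos φ₂ · cos Δλ )
  = atan2(0.29755, -0.27053) = 132.277° → normalised to [0°, 360°): 132.277°.

132°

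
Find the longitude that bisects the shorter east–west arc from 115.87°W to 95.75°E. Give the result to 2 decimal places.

169.94°E

Signed shortest Δλ from -115.87° to +95.75° is -148.38°.
Midpoint longitude = -115.87° + (-148.38°)/2 = -115.87° − 74.19° = -190.06°.
Normalise into (−180°, 180°]: +169.94°.
(The naïve average (-115.87 + +95.75)/2 = -10.06° is on the wrong side of the globe.)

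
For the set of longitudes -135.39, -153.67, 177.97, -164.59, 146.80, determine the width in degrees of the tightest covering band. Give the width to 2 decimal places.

77.81°

Sort the longitudes: -164.59°, -153.67°, -135.39°, +146.80°, +177.97°.
Eastward gaps between consecutive values (wrapping around): 10.92°, 18.28°, 282.19°, 31.17°, 17.44°.
Largest gap = 282.19° ⇒ minimal covering band is its complement: 360° − 282.19° = 77.81°.
Band runs from +146.80° eastward to -135.39°, crossing the antimeridian.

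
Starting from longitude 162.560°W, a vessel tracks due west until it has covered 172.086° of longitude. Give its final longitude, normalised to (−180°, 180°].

Start at -162.560°; shift −172.086° → -334.646°.
-334.646° lies outside (−180°, 180°]; add 360° → +25.354°.

25.354°E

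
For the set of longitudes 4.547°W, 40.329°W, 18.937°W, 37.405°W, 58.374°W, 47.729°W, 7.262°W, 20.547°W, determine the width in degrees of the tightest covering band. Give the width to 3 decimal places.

53.827°

Sort the longitudes: -58.374°, -47.729°, -40.329°, -37.405°, -20.547°, -18.937°, -7.262°, -4.547°.
Eastward gaps between consecutive values (wrapping around): 10.645°, 7.400°, 2.924°, 16.858°, 1.610°, 11.675°, 2.715°, 306.173°.
Largest gap = 306.173° ⇒ minimal covering band is its complement: 360° − 306.173° = 53.827°.
Band runs from -58.374° eastward to -4.547°.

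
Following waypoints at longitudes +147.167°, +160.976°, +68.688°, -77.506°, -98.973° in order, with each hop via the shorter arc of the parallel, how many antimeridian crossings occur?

Leg 1: +147.167° → +160.976°, shortest Δλ = 13.809° (east) — does not cross 180°.
Leg 2: +160.976° → +68.688°, shortest Δλ = -92.288° (west) — does not cross 180°.
Leg 3: +68.688° → -77.506°, shortest Δλ = -146.194° (west) — does not cross 180°.
Leg 4: -77.506° → -98.973°, shortest Δλ = -21.467° (west) — does not cross 180°.
Total crossings: 0.

0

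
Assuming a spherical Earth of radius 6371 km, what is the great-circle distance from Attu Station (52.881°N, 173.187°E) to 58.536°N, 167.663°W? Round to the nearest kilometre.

1348 km

Δλ = -167.663 − 173.187 = -340.850°; wrapped into (−180°, 180°]: 19.150°.
Δφ = 58.536 − 52.881 = 5.655°.
a = sin²(Δφ/2) + cos φ₁ · cos φ₂ · sin²(Δλ/2) = 0.011149.
c = 2·atan2(√a, √(1−a)) = 0.21157 rad → d = 6371·c ≈ 1347.91 km.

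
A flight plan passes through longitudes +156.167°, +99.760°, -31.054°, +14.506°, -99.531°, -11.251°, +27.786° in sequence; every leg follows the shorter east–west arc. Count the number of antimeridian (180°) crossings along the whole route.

Leg 1: +156.167° → +99.760°, shortest Δλ = -56.407° (west) — does not cross 180°.
Leg 2: +99.760° → -31.054°, shortest Δλ = -130.814° (west) — does not cross 180°.
Leg 3: -31.054° → +14.506°, shortest Δλ = 45.56° (east) — does not cross 180°.
Leg 4: +14.506° → -99.531°, shortest Δλ = -114.037° (west) — does not cross 180°.
Leg 5: -99.531° → -11.251°, shortest Δλ = 88.28° (east) — does not cross 180°.
Leg 6: -11.251° → +27.786°, shortest Δλ = 39.037° (east) — does not cross 180°.
Total crossings: 0.

0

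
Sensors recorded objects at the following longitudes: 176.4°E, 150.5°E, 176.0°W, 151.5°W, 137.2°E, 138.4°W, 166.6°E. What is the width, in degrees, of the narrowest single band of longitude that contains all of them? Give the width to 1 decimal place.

84.4°

Sort the longitudes: -176.0°, -151.5°, -138.4°, +137.2°, +150.5°, +166.6°, +176.4°.
Eastward gaps between consecutive values (wrapping around): 24.5°, 13.1°, 275.6°, 13.3°, 16.1°, 9.8°, 7.6°.
Largest gap = 275.6° ⇒ minimal covering band is its complement: 360° − 275.6° = 84.4°.
Band runs from +137.2° eastward to -138.4°, crossing the antimeridian.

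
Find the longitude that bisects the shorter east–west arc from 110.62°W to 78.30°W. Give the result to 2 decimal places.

Signed shortest Δλ from -110.62° to -78.30° is +32.32°.
Midpoint longitude = -110.62° + (+32.32°)/2 = -110.62° + 16.16° = -94.46°.

94.46°W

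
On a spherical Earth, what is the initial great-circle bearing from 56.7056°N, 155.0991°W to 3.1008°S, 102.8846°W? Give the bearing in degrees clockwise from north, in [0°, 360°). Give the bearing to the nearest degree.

124°

Δλ = -102.8846 − -155.0991 = 52.2145°.
θ = atan2( sin Δλ · cos φ₂ , cos φ₁ · sin φ₂ − sin φ₁ · cos φ₂ · cos Δλ )
  = atan2(0.78915, -0.54108) = 124.436° → normalised to [0°, 360°): 124.436°.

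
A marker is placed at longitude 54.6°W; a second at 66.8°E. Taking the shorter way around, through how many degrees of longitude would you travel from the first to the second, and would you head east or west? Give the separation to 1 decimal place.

121.4° east

Raw difference: 66.8 − -54.6 = 121.4°.
Normalise into (−180°, 180°]: 121.4° stays 121.4°.
Positive ⇒ the second point lies to the east; separation 121.4°.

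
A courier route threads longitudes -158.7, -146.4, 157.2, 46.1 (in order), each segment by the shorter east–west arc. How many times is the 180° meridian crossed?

1

Leg 1: -158.7° → -146.4°, shortest Δλ = 12.3° (east) — does not cross 180°.
Leg 2: -146.4° → +157.2°, shortest Δλ = -56.4° (west) — crosses 180°.
Leg 3: +157.2° → +46.1°, shortest Δλ = -111.1° (west) — does not cross 180°.
Total crossings: 1.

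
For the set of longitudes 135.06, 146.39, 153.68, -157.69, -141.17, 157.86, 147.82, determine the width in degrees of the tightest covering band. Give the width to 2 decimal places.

83.77°

Sort the longitudes: -157.69°, -141.17°, +135.06°, +146.39°, +147.82°, +153.68°, +157.86°.
Eastward gaps between consecutive values (wrapping around): 16.52°, 276.23°, 11.33°, 1.43°, 5.86°, 4.18°, 44.45°.
Largest gap = 276.23° ⇒ minimal covering band is its complement: 360° − 276.23° = 83.77°.
Band runs from +135.06° eastward to -141.17°, crossing the antimeridian.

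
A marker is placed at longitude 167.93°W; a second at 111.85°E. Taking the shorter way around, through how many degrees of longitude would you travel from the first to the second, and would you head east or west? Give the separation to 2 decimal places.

80.22° west

Raw difference: 111.85 − -167.93 = 279.78°.
Normalise into (−180°, 180°]: 279.78° − 360° = -80.22°.
Negative ⇒ the second point lies to the west; separation 80.22°.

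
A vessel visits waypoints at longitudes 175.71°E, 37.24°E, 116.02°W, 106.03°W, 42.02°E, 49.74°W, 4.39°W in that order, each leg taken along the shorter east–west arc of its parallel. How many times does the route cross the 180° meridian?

Leg 1: +175.71° → +37.24°, shortest Δλ = -138.47° (west) — does not cross 180°.
Leg 2: +37.24° → -116.02°, shortest Δλ = -153.26° (west) — does not cross 180°.
Leg 3: -116.02° → -106.03°, shortest Δλ = 9.99° (east) — does not cross 180°.
Leg 4: -106.03° → +42.02°, shortest Δλ = 148.05° (east) — does not cross 180°.
Leg 5: +42.02° → -49.74°, shortest Δλ = -91.76° (west) — does not cross 180°.
Leg 6: -49.74° → -4.39°, shortest Δλ = 45.35° (east) — does not cross 180°.
Total crossings: 0.

0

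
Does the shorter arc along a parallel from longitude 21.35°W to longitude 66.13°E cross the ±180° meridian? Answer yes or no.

Signed shortest Δλ = ((66.13 − -21.35 + 180) mod 360) − 180 = 87.48°.
Going east by 87.48° from -21.35° reaches +66.13° without touching 180°.

No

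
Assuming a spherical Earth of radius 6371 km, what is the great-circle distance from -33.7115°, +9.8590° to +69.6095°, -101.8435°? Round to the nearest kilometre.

Δλ = -101.8435 − 9.8590 = -111.7025°.
Δφ = 69.6095 − -33.7115 = 103.3210°.
a = sin²(Δφ/2) + cos φ₁ · cos φ₂ · sin²(Δλ/2) = 0.813704.
c = 2·atan2(√a, √(1−a)) = 2.24902 rad → d = 6371·c ≈ 14328.49 km.

14328 km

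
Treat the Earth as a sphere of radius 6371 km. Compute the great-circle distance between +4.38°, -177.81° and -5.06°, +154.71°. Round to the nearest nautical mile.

Δλ = 154.71 − -177.81 = 332.52°; wrapped into (−180°, 180°]: -27.48°.
Δφ = -5.06 − 4.38 = -9.44°.
a = sin²(Δφ/2) + cos φ₁ · cos φ₂ · sin²(Δλ/2) = 0.062801.
c = 2·atan2(√a, √(1−a)) = 0.50660 rad → d = 6371·c ≈ 3227.57 km ≈ 1742.75 nmi.

1743 nmi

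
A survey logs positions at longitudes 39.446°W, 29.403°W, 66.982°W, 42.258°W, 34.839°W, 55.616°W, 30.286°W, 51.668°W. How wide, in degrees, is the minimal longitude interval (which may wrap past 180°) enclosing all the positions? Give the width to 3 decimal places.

Sort the longitudes: -66.982°, -55.616°, -51.668°, -42.258°, -39.446°, -34.839°, -30.286°, -29.403°.
Eastward gaps between consecutive values (wrapping around): 11.366°, 3.948°, 9.410°, 2.812°, 4.607°, 4.553°, 0.883°, 322.421°.
Largest gap = 322.421° ⇒ minimal covering band is its complement: 360° − 322.421° = 37.579°.
Band runs from -66.982° eastward to -29.403°.

37.579°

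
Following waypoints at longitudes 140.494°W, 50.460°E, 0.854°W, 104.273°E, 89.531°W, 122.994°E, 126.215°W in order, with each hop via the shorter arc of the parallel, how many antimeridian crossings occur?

4

Leg 1: -140.494° → +50.460°, shortest Δλ = -169.046° (west) — crosses 180°.
Leg 2: +50.460° → -0.854°, shortest Δλ = -51.314° (west) — does not cross 180°.
Leg 3: -0.854° → +104.273°, shortest Δλ = 105.127° (east) — does not cross 180°.
Leg 4: +104.273° → -89.531°, shortest Δλ = 166.196° (east) — crosses 180°.
Leg 5: -89.531° → +122.994°, shortest Δλ = -147.475° (west) — crosses 180°.
Leg 6: +122.994° → -126.215°, shortest Δλ = 110.791° (east) — crosses 180°.
Total crossings: 4.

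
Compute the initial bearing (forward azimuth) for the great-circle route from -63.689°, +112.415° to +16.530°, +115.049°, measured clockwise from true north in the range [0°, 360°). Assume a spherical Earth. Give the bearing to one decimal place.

Δλ = 115.049 − 112.415 = 2.634°.
θ = atan2( sin Δλ · cos φ₂ , cos φ₁ · sin φ₂ − sin φ₁ · cos φ₂ · cos Δλ )
  = atan2(0.04406, 0.98456) = 2.562° → normalised to [0°, 360°): 2.562°.

2.6°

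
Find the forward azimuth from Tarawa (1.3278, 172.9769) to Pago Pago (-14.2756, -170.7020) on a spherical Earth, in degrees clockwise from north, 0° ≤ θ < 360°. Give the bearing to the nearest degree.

Δλ = -170.7020 − 172.9769 = -343.6789°; wrapped into (−180°, 180°]: 16.3211°.
θ = atan2( sin Δλ · cos φ₂ , cos φ₁ · sin φ₂ − sin φ₁ · cos φ₂ · cos Δλ )
  = atan2(0.27234, -0.26807) = 134.547° → normalised to [0°, 360°): 134.547°.

135°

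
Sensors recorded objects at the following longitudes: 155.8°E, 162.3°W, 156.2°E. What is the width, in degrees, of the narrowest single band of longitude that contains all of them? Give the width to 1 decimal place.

41.9°

Sort the longitudes: -162.3°, +155.8°, +156.2°.
Eastward gaps between consecutive values (wrapping around): 318.1°, 0.4°, 41.5°.
Largest gap = 318.1° ⇒ minimal covering band is its complement: 360° − 318.1° = 41.9°.
Band runs from +155.8° eastward to -162.3°, crossing the antimeridian.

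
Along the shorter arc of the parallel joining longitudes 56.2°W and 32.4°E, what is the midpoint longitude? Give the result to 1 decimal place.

Signed shortest Δλ from -56.2° to +32.4° is +88.6°.
Midpoint longitude = -56.2° + (+88.6°)/2 = -56.2° + 44.3° = -11.9°.

11.9°W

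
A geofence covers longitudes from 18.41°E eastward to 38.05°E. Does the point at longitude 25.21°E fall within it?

Yes

Band width going east from +18.41° to +38.05°: ((38.05 − 18.41) mod 360) = 19.64°.
Offset of +25.21° east of the west edge: ((25.21 − 18.41) mod 360) = 6.80°.
6.80° ≤ 19.64° ⇒ inside.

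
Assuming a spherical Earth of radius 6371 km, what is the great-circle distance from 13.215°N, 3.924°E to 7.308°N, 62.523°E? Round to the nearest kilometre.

6432 km

Δλ = 62.523 − 3.924 = 58.599°.
Δφ = 7.308 − 13.215 = -5.907°.
a = sin²(Δφ/2) + cos φ₁ · cos φ₂ · sin²(Δλ/2) = 0.233907.
c = 2·atan2(√a, √(1−a)) = 1.00962 rad → d = 6371·c ≈ 6432.26 km.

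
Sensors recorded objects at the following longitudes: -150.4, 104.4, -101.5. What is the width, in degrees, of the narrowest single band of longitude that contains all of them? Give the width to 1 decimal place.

154.1°

Sort the longitudes: -150.4°, -101.5°, +104.4°.
Eastward gaps between consecutive values (wrapping around): 48.9°, 205.9°, 105.2°.
Largest gap = 205.9° ⇒ minimal covering band is its complement: 360° − 205.9° = 154.1°.
Band runs from +104.4° eastward to -101.5°, crossing the antimeridian.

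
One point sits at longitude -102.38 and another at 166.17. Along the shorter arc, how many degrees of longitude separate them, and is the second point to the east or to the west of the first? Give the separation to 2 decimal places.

91.45° west

Raw difference: 166.17 − -102.38 = 268.55°.
Normalise into (−180°, 180°]: 268.55° − 360° = -91.45°.
Negative ⇒ the second point lies to the west; separation 91.45°.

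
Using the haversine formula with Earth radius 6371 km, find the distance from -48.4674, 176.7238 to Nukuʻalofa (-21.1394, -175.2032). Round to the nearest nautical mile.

Δλ = -175.2032 − 176.7238 = -351.9270°; wrapped into (−180°, 180°]: 8.0730°.
Δφ = -21.1394 − -48.4674 = 27.3280°.
a = sin²(Δφ/2) + cos φ₁ · cos φ₂ · sin²(Δλ/2) = 0.058868.
c = 2·atan2(√a, √(1−a)) = 0.49015 rad → d = 6371·c ≈ 3122.72 km ≈ 1686.13 nmi.

1686 nmi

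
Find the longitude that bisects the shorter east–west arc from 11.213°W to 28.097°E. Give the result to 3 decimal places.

8.442°E

Signed shortest Δλ from -11.213° to +28.097° is +39.310°.
Midpoint longitude = -11.213° + (+39.310°)/2 = -11.213° + 19.655° = +8.442°.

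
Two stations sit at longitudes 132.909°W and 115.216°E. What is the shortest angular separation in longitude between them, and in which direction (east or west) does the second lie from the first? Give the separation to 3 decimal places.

111.875° west

Raw difference: 115.216 − -132.909 = 248.125°.
Normalise into (−180°, 180°]: 248.125° − 360° = -111.875°.
Negative ⇒ the second point lies to the west; separation 111.875°.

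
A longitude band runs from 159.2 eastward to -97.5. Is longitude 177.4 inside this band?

Yes

Band width going east from +159.2° to -97.5°: ((-97.5 − 159.2) mod 360) = 103.3°.
Offset of +177.4° east of the west edge: ((177.4 − 159.2) mod 360) = 18.2°.
18.2° ≤ 103.3° ⇒ inside.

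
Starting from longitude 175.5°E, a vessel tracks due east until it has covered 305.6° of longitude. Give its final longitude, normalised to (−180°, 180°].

Start at +175.5°; shift +305.6° → +481.1°.
+481.1° lies outside (−180°, 180°]; subtract 360° → +121.1°.

121.1°E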